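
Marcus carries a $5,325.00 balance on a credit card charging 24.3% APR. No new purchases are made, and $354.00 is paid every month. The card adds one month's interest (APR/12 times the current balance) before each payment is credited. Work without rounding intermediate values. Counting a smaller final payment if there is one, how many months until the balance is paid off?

Monthly rate r = 24.3%/12 = 2.025% = 0.02025.
Recurrence: B ← B·(1+r) − $354.00.
Month 1: interest $107.83; balance after payment $5,078.83.
Month 2: interest $102.85; balance after payment $4,827.68.
Closed form: n = −ln(1 − rB₀/P)/ln(1+r) = −ln(0.69539)/ln(1.02025) ≈ 18.121, so the balance reaches zero during payment 19.

19 months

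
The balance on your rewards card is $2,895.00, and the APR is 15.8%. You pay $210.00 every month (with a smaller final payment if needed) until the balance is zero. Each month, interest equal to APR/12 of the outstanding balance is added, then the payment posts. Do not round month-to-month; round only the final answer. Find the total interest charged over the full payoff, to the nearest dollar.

Monthly rate r = 15.8%/12 = 1.31667% = 0.0131667.
Payoff takes n = ⌈−ln(1 − rB₀/P)/ln(1+r)⌉ = ⌈15.312⌉ = 16 payments; the last is $65.88.
Total paid = 15·$210.00 + $65.88 = $3,215.88.
Total interest = total paid − principal = $3,215.88 − $2,895.00 = $320.88.

$321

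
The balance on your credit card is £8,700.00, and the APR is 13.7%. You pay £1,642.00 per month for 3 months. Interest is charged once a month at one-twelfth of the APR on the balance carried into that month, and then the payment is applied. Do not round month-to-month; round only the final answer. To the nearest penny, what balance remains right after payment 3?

Monthly rate r = 13.7%/12 = 1.14167% = 0.0114167.
Each month: B ← B·(1+r) − £1,642.00.
Month 1: interest £99.32; balance after payment £7,157.33.
Month 2: interest £81.71; balance after payment £5,597.04.
Month 3: interest £63.90; balance after payment £4,018.94.

£4,018.94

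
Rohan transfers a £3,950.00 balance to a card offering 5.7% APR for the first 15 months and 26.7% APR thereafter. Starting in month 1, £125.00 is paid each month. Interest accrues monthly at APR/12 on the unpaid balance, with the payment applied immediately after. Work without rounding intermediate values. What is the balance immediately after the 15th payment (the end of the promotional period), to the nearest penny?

Promo months 1–15 at r₀ = 5.7%/12 = 0.00475; months 16+ at r₁ = 26.7%/12 = 0.02225.
After month 15: iterate B ← B·(1+r₀) − £125.00 for 15 months → £2,302.35.

£2,302.35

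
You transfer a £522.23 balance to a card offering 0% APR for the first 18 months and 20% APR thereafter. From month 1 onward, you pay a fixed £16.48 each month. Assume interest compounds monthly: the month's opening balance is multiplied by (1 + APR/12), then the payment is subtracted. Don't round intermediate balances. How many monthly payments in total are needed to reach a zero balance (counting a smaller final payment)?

Promo months 1–18 at r₀ = 0%/12 = 0; months 19+ at r₁ = 20%/12 = 0.0166667.
After month 18 (no interest yet): B = £522.23 − 18·£16.48 = £225.59.
Then at r₁ with £16.48/mo: n₂ = −ln(1 − r₁·B/P)/ln(1+r₁) ≈ 15.67 → 16 more payments.

34 payments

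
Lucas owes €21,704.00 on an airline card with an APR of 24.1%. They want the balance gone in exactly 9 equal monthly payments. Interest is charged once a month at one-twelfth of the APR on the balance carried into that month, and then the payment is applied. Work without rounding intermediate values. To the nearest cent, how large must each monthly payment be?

Monthly rate r = 24.1%/12 = 2.00833% = 0.0200833.
Level-payment amortization: P = B₀·r / (1 − (1+r)^(−n)) = 21704.00·0.0200833 / (1 − 1.02008^(−9)).
Denominator 1 − (1+r)^(−9) = 0.163859744.
P = 435.889 / 0.163859744 ≈ 2660.13.

€2,660.13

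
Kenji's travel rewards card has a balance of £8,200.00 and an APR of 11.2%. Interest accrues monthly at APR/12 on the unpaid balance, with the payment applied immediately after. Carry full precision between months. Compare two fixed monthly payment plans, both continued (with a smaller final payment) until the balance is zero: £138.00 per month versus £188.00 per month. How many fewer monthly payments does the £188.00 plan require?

31 fewer payments

Monthly rate r = 11.2%/12 = 0.933333% = 0.00933333.
At £138.00/mo: n = ⌈−ln(1 − rB₀/P)/ln(1+r)⌉ = 88 payments (last £7.83); total interest = total paid − £8,200.00 = £3,813.83.
At £188.00/mo: 57 payments (last £50.23); total interest £2,378.23.
Payments saved = 88 − 57 = 31.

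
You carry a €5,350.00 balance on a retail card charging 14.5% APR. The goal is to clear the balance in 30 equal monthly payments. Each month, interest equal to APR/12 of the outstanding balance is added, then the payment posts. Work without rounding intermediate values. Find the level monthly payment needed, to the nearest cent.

Monthly rate r = 14.5%/12 = 1.20833% = 0.0120833.
Level-payment amortization: P = B₀·r / (1 − (1+r)^(−n)) = 5350.00·0.0120833 / (1 − 1.01208^(−30)).
Denominator 1 − (1+r)^(−30) = 0.302552042.
P = 64.6458 / 0.302552042 ≈ 213.67.

€213.67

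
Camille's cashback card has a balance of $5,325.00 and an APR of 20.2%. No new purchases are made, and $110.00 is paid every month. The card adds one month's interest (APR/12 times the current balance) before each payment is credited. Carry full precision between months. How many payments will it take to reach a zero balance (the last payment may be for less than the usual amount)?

Monthly rate r = 20.2%/12 = 1.68333% = 0.0168333.
Recurrence: B ← B·(1+r) − $110.00.
Month 1: interest $89.64; balance after payment $5,304.64.
Month 2: interest $89.29; balance after payment $5,283.93.
Closed form: n = −ln(1 − rB₀/P)/ln(1+r) = −ln(0.18511)/ln(1.01683) ≈ 101.046, so the balance reaches zero during payment 102.

102 months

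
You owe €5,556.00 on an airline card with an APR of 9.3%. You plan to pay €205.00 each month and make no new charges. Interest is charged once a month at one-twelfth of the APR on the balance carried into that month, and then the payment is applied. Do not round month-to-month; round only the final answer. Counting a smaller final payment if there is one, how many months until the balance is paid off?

Monthly rate r = 9.3%/12 = 0.775% = 0.00775.
Recurrence: B ← B·(1+r) − €205.00.
Month 1: interest €43.06; balance after payment €5,394.06.
Month 2: interest €41.80; balance after payment €5,230.86.
Closed form: n = −ln(1 − rB₀/P)/ln(1+r) = −ln(0.78996)/ln(1.00775) ≈ 30.541, so the balance reaches zero during payment 31.

31 months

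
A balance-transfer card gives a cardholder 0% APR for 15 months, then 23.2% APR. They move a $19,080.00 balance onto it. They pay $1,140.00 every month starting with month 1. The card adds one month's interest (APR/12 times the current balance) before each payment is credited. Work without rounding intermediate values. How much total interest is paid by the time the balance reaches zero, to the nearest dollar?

Promo months 1–15 at r₀ = 0%/12 = 0; months 16+ at r₁ = 23.2%/12 = 0.0193333.
After month 15 (no interest yet): B = $19,080.00 − 15·$1,140.00 = $1,980.00.
Then at r₁ with $1,140.00/mo: n₂ = −ln(1 − r₁·B/P)/ln(1+r₁) ≈ 1.78 → 2 more payments.
Total paid = 16·$1,140.00 + $895.26 = $19,135.26; interest = $19,135.26 − $19,080.00 = $55.26.

$55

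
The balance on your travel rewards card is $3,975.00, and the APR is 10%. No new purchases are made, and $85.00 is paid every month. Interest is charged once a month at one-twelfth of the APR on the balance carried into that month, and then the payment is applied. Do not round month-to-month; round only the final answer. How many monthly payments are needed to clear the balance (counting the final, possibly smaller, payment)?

60 months

Monthly rate r = 10%/12 = 0.833333% = 0.00833333.
Recurrence: B ← B·(1+r) − $85.00.
Month 1: interest $33.12; balance after payment $3,923.12.
Month 2: interest $32.69; balance after payment $3,870.82.
Closed form: n = −ln(1 − rB₀/P)/ln(1+r) = −ln(0.61029)/ln(1.00833) ≈ 59.504, so the balance reaches zero during payment 60.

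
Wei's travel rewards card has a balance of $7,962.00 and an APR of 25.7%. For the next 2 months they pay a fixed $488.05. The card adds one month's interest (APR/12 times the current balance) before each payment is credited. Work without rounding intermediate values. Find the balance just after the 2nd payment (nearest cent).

Monthly rate r = 25.7%/12 = 2.14167% = 0.0214167.
Each month: B ← B·(1+r) − $488.05.
Month 1: interest $170.52; balance after payment $7,644.47.
Month 2: interest $163.72; balance after payment $7,320.14.

$7,320.14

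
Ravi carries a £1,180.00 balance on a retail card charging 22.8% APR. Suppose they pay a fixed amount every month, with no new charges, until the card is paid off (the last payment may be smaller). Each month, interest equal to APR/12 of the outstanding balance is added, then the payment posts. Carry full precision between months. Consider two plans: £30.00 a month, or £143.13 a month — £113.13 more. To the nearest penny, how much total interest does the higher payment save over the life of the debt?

£897.14

Monthly rate r = 22.8%/12 = 1.9% = 0.019.
At £30.00/mo: n = ⌈−ln(1 − rB₀/P)/ln(1+r)⌉ = 74 payments (last £2.73); total interest = total paid − £1,180.00 = £1,012.73.
At £143.13/mo: 10 payments (last £7.42); total interest £115.59.
Interest saved = £1,012.73 − £115.59 = £897.14.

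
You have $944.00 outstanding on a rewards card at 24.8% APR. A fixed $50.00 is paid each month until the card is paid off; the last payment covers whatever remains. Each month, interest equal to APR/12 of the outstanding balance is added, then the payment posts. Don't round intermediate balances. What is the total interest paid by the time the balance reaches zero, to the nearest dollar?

Monthly rate r = 24.8%/12 = 2.06667% = 0.0206667.
Payoff takes n = ⌈−ln(1 − rB₀/P)/ln(1+r)⌉ = ⌈24.179⌉ = 25 payments; the last is $9.02.
Total paid = 24·$50.00 + $9.02 = $1,209.02.
Total interest = total paid − principal = $1,209.02 − $944.00 = $265.02.

$265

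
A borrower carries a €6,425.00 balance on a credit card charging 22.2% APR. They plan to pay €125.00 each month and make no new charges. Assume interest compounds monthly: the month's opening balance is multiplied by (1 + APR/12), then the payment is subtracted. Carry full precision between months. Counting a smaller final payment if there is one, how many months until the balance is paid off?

165 payments

Monthly rate r = 22.2%/12 = 1.85% = 0.0185.
Recurrence: B ← B·(1+r) − €125.00.
Month 1: interest €118.86; balance after payment €6,418.86.
Month 2: interest €118.75; balance after payment €6,412.61.
Closed form: n = −ln(1 − rB₀/P)/ln(1+r) = −ln(0.0491)/ln(1.0185) ≈ 164.416, so the balance reaches zero during payment 165.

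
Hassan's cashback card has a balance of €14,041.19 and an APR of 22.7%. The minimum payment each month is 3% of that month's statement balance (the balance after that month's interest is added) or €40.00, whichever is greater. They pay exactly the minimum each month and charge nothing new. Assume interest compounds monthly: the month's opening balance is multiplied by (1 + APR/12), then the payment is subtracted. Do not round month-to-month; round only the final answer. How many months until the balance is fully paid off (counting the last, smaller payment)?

Monthly rate r = 22.7%/12 = 1.89167% = 0.0189167.
While 3% of the post-interest balance exceeds €40.00, each month B ← (B·(1+r))·(1 − 0.03), i.e. B shrinks by the factor (1+r)·0.97 = 0.98835.
This holds for months 1–203. Entering month 204 the balance is €1,300.81; 3% of the post-interest balance is now below €40.00, so the flat €40.00 minimum applies from here.
From month 204 a fixed €40.00 at rate r clears €1,300.81 in 51 more payments. Total: 203 + 51 = 254 months.

254 months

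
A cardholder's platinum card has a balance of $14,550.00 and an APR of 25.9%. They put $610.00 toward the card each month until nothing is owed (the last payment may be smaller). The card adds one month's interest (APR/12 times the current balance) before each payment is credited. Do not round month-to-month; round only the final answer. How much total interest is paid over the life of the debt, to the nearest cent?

$6,110.75

Monthly rate r = 25.9%/12 = 2.15833% = 0.0215833.
Payoff takes n = ⌈−ln(1 − rB₀/P)/ln(1+r)⌉ = ⌈33.869⌉ = 34 payments; the last is $530.75.
Total paid = 33·$610.00 + $530.75 = $20,660.75.
Total interest = total paid − principal = $20,660.75 − $14,550.00 = $6,110.75.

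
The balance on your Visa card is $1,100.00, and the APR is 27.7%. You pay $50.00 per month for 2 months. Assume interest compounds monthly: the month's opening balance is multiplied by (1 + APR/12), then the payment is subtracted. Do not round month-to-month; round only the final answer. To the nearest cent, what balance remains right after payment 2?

$1,050.22

Monthly rate r = 27.7%/12 = 2.30833% = 0.0230833.
Each month: B ← B·(1+r) − $50.00.
Month 1: interest $25.39; balance after payment $1,075.39.
Month 2: interest $24.82; balance after payment $1,050.22.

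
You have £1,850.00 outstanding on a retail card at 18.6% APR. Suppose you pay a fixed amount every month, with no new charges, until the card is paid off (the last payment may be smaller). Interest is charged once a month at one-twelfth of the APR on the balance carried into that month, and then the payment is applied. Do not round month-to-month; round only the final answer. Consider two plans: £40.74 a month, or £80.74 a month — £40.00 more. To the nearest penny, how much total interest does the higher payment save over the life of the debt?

£920.01

Monthly rate r = 18.6%/12 = 1.55% = 0.0155.
At £40.74/mo: n = ⌈−ln(1 − rB₀/P)/ln(1+r)⌉ = 80 payments (last £4.79); total interest = total paid − £1,850.00 = £1,373.25.
At £80.74/mo: 29 payments (last £42.52); total interest £453.24.
Interest saved = £1,373.25 − £453.24 = £920.01.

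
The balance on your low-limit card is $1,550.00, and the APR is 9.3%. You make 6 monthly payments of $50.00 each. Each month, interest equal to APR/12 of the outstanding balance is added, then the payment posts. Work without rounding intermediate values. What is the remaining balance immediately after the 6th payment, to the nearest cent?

$1,317.61

Monthly rate r = 9.3%/12 = 0.775% = 0.00775.
Each month: B ← B·(1+r) − $50.00.
Month 1: interest $12.01; balance after payment $1,512.01.
Month 2: interest $11.72; balance after payment $1,473.73.
Month 3: interest $11.42; balance after payment $1,435.15.
Month 4: interest $11.12; balance after payment $1,396.27.
Month 5: interest $10.82; balance after payment $1,357.10.
Month 6: interest $10.52; balance after payment $1,317.61.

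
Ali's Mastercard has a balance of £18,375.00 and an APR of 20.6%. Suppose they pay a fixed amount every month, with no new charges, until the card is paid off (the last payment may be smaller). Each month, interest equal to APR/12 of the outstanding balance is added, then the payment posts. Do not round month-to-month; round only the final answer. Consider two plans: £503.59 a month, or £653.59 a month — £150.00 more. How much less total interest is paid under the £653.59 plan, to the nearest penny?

£3,823.21

Monthly rate r = 20.6%/12 = 1.71667% = 0.0171667.
At £503.59/mo: n = ⌈−ln(1 − rB₀/P)/ln(1+r)⌉ = 58 payments (last £424.06); total interest = total paid − £18,375.00 = £10,753.69.
At £653.59/mo: 39 payments (last £469.06); total interest £6,930.48.
Interest saved = £10,753.69 − £6,930.48 = £3,823.21.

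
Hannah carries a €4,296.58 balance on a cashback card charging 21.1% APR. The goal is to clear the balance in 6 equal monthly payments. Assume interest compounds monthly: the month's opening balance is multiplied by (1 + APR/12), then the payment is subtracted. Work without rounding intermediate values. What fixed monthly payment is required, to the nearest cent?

Monthly rate r = 21.1%/12 = 1.75833% = 0.0175833.
Level-payment amortization: P = B₀·r / (1 − (1+r)^(−n)) = 4296.58·0.0175833 / (1 − 1.01758^(−6)).
Denominator 1 − (1+r)^(−6) = 0.0993001533.
P = 75.5482 / 0.0993001533 ≈ 760.81.

€760.81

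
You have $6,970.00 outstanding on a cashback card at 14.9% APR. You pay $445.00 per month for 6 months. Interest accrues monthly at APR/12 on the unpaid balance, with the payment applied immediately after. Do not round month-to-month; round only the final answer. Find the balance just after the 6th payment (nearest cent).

Monthly rate r = 14.9%/12 = 1.24167% = 0.0124167.
Each month: B ← B·(1+r) − $445.00.
Month 1: interest $86.54; balance after payment $6,611.54.
Month 2: interest $82.09; balance after payment $6,248.64.
Month 3: interest $77.59; balance after payment $5,881.22.
Month 4: interest $73.03; balance after payment $5,509.25.
Month 5: interest $68.41; balance after payment $5,132.66.
Month 6: interest $63.73; balance after payment $4,751.39.

$4,751.39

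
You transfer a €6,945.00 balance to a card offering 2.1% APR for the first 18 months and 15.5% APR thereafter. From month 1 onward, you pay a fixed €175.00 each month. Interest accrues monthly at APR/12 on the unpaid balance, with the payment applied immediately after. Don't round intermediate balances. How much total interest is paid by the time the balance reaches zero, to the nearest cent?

€932.96

Promo months 1–18 at r₀ = 2.1%/12 = 0.00175; months 19+ at r₁ = 15.5%/12 = 0.0129167.
After month 18: iterate B ← B·(1+r₀) − €175.00 for 18 months → €3,969.76.
Then at r₁ with €175.00/mo: n₂ = −ln(1 − r₁·B/P)/ln(1+r₁) ≈ 27.02 → 28 more payments.
Total paid = 45·€175.00 + €2.96 = €7,877.96; interest = €7,877.96 − €6,945.00 = €932.96.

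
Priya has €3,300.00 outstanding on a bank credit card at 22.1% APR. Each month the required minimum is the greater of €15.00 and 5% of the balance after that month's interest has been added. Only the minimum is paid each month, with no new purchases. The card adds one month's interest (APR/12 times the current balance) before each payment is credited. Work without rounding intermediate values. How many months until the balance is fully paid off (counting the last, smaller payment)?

Monthly rate r = 22.1%/12 = 1.84167% = 0.0184167.
While 5% of the post-interest balance exceeds €15.00, each month B ← (B·(1+r))·(1 − 0.05), i.e. B shrinks by the factor (1+r)·0.95 = 0.9675.
This holds for months 1–74. Entering month 75 the balance is €286.12; 5% of the post-interest balance is now below €15.00, so the flat €15.00 minimum applies from here.
From month 75 a fixed €15.00 at rate r clears €286.12 in 24 more payments. Total: 74 + 24 = 98 months.

98 months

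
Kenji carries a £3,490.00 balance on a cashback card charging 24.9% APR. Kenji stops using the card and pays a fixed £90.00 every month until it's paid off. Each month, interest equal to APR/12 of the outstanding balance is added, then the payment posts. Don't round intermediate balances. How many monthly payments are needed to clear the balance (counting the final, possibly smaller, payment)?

80 months

Monthly rate r = 24.9%/12 = 2.075% = 0.02075.
Recurrence: B ← B·(1+r) − £90.00.
Month 1: interest £72.42; balance after payment £3,472.42.
Month 2: interest £72.05; balance after payment £3,454.47.
Closed form: n = −ln(1 − rB₀/P)/ln(1+r) = −ln(0.19536)/ln(1.02075) ≈ 79.508, so the balance reaches zero during payment 80.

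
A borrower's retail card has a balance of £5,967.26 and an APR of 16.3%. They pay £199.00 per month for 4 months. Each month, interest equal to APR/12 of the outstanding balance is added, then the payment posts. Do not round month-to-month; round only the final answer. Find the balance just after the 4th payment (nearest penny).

£5,485.78

Monthly rate r = 16.3%/12 = 1.35833% = 0.0135833.
Each month: B ← B·(1+r) − £199.00.
Month 1: interest £81.06; balance after payment £5,849.32.
Month 2: interest £79.45; balance after payment £5,729.77.
Month 3: interest £77.83; balance after payment £5,608.60.
Month 4: interest £76.18; balance after payment £5,485.78.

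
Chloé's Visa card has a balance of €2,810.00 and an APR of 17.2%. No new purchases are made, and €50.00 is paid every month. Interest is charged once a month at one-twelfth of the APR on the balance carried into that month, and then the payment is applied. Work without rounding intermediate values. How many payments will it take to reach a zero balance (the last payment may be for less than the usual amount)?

116 months

Monthly rate r = 17.2%/12 = 1.43333% = 0.0143333.
Recurrence: B ← B·(1+r) − €50.00.
Month 1: interest €40.28; balance after payment €2,800.28.
Month 2: interest €40.14; balance after payment €2,790.41.
Closed form: n = −ln(1 − rB₀/P)/ln(1+r) = −ln(0.19447)/ln(1.01433) ≈ 115.061, so the balance reaches zero during payment 116.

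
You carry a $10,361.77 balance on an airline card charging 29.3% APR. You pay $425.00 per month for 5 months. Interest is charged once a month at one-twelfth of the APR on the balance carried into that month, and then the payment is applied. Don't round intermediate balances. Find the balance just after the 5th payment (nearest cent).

$9,458.73

Monthly rate r = 29.3%/12 = 2.44167% = 0.0244167.
Each month: B ← B·(1+r) − $425.00.
Month 1: interest $253.00; balance after payment $10,189.77.
Month 2: interest $248.80; balance after payment $10,013.57.
Month 3: interest $244.50; balance after payment $9,833.07.
Month 4: interest $240.09; balance after payment $9,648.16.
Month 5: interest $235.58; balance after payment $9,458.73.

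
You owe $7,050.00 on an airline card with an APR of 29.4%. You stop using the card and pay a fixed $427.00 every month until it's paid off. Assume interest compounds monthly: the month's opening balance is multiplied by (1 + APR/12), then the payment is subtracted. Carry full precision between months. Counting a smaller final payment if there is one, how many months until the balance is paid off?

22 months

Monthly rate r = 29.4%/12 = 2.45% = 0.0245.
Recurrence: B ← B·(1+r) − $427.00.
Month 1: interest $172.72; balance after payment $6,795.73.
Month 2: interest $166.50; balance after payment $6,535.22.
Closed form: n = −ln(1 − rB₀/P)/ln(1+r) = −ln(0.59549)/ln(1.0245) ≈ 21.416, so the balance reaches zero during payment 22.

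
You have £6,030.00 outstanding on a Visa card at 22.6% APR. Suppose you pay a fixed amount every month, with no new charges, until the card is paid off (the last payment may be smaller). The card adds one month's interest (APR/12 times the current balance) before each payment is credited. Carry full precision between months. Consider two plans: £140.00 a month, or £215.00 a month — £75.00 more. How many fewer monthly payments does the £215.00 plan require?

Monthly rate r = 22.6%/12 = 1.88333% = 0.0188333.
At £140.00/mo: n = ⌈−ln(1 − rB₀/P)/ln(1+r)⌉ = 90 payments (last £48.13); total interest = total paid − £6,030.00 = £6,478.13.
At £215.00/mo: 41 payments (last £56.77); total interest £2,626.77.
Payments saved = 90 − 41 = 49.

49 fewer payments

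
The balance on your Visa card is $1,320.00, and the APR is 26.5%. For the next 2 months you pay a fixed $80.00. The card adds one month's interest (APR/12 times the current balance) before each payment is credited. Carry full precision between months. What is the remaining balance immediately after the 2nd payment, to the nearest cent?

Monthly rate r = 26.5%/12 = 2.20833% = 0.0220833.
Each month: B ← B·(1+r) − $80.00.
Month 1: interest $29.15; balance after payment $1,269.15.
Month 2: interest $28.03; balance after payment $1,217.18.

$1,217.18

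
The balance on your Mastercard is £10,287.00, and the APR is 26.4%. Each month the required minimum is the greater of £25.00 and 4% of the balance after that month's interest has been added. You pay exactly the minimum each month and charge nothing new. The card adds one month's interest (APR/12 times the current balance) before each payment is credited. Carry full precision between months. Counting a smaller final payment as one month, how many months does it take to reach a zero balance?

184 months

Monthly rate r = 26.4%/12 = 2.2% = 0.022.
While 4% of the post-interest balance exceeds £25.00, each month B ← (B·(1+r))·(1 − 0.04), i.e. B shrinks by the factor (1+r)·0.96 = 0.98112.
This holds for months 1–149. Entering month 150 the balance is £601.02; 4% of the post-interest balance is now below £25.00, so the flat £25.00 minimum applies from here.
From month 150 a fixed £25.00 at rate r clears £601.02 in 35 more payments. Total: 149 + 35 = 184 months.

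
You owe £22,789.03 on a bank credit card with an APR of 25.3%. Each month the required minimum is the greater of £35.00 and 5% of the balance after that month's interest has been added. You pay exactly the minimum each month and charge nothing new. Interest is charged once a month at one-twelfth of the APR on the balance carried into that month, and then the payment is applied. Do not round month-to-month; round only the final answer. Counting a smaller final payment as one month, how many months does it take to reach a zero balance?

141 months

Monthly rate r = 25.3%/12 = 2.10833% = 0.0210833.
While 5% of the post-interest balance exceeds £35.00, each month B ← (B·(1+r))·(1 − 0.05), i.e. B shrinks by the factor (1+r)·0.95 = 0.97003.
This holds for months 1–116. Entering month 117 the balance is £667.98; 5% of the post-interest balance is now below £35.00, so the flat £35.00 minimum applies from here.
From month 117 a fixed £35.00 at rate r clears £667.98 in 25 more payments. Total: 116 + 25 = 141 months.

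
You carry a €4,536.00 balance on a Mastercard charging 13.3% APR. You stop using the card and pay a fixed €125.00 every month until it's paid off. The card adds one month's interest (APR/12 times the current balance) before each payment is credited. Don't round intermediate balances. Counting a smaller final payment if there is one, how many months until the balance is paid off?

47 payments

Monthly rate r = 13.3%/12 = 1.10833% = 0.0110833.
Recurrence: B ← B·(1+r) − €125.00.
Month 1: interest €50.27; balance after payment €4,461.27.
Month 2: interest €49.45; balance after payment €4,385.72.
Closed form: n = −ln(1 − rB₀/P)/ln(1+r) = −ln(0.59781)/ln(1.01108) ≈ 46.677, so the balance reaches zero during payment 47.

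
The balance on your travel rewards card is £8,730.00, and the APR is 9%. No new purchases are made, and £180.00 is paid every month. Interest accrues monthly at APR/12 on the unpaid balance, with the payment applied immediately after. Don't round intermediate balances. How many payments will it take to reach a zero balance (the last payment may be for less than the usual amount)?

Monthly rate r = 9%/12 = 0.75% = 0.0075.
Recurrence: B ← B·(1+r) − £180.00.
Month 1: interest £65.47; balance after payment £8,615.48.
Month 2: interest £64.62; balance after payment £8,500.09.
Closed form: n = −ln(1 − rB₀/P)/ln(1+r) = −ln(0.63625)/ln(1.0075) ≈ 60.514, so the balance reaches zero during payment 61.

61 months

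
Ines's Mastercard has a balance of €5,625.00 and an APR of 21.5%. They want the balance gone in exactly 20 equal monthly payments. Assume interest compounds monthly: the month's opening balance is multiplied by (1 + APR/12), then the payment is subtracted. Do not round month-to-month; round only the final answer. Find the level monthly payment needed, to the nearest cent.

Monthly rate r = 21.5%/12 = 1.79167% = 0.0179167.
Level-payment amortization: P = B₀·r / (1 − (1+r)^(−n)) = 5625.00·0.0179167 / (1 − 1.01792^(−20)).
Denominator 1 − (1+r)^(−20) = 0.298939506.
P = 100.781 / 0.298939506 ≈ 337.13.

€337.13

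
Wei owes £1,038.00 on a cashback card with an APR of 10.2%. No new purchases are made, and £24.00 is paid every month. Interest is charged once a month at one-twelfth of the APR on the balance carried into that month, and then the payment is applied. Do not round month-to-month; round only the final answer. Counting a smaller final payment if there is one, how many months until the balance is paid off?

Monthly rate r = 10.2%/12 = 0.85% = 0.0085.
Recurrence: B ← B·(1+r) − £24.00.
Month 1: interest £8.82; balance after payment £1,022.82.
Month 2: interest £8.69; balance after payment £1,007.52.
Closed form: n = −ln(1 − rB₀/P)/ln(1+r) = −ln(0.63238)/ln(1.0085) ≈ 54.143, so the balance reaches zero during payment 55.

55 payments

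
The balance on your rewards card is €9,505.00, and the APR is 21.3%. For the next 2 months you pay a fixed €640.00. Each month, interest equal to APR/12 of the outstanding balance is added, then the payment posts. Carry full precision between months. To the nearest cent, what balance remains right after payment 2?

Monthly rate r = 21.3%/12 = 1.775% = 0.01775.
Each month: B ← B·(1+r) − €640.00.
Month 1: interest €168.71; balance after payment €9,033.71.
Month 2: interest €160.35; balance after payment €8,554.06.

€8,554.06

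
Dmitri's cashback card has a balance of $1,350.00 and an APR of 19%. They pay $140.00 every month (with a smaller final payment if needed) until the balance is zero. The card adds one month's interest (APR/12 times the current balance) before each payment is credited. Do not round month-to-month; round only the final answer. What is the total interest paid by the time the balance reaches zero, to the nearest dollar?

$127

Monthly rate r = 19%/12 = 1.58333% = 0.0158333.
Payoff takes n = ⌈−ln(1 − rB₀/P)/ln(1+r)⌉ = ⌈10.546⌉ = 11 payments; the last is $76.76.
Total paid = 10·$140.00 + $76.76 = $1,476.76.
Total interest = total paid − principal = $1,476.76 − $1,350.00 = $126.76.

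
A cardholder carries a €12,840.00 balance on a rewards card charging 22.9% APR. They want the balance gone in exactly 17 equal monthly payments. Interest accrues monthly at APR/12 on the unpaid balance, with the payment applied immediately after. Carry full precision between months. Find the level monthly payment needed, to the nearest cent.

Monthly rate r = 22.9%/12 = 1.90833% = 0.0190833.
Level-payment amortization: P = B₀·r / (1 − (1+r)^(−n)) = 12840.00·0.0190833 / (1 − 1.01908^(−17)).
Denominator 1 − (1+r)^(−17) = 0.274837867.
P = 245.03 / 0.274837867 ≈ 891.54.

€891.54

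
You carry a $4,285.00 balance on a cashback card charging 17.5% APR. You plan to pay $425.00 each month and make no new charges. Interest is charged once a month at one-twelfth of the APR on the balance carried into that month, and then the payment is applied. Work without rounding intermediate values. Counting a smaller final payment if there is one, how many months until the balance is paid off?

Monthly rate r = 17.5%/12 = 1.45833% = 0.0145833.
Recurrence: B ← B·(1+r) − $425.00.
Month 1: interest $62.49; balance after payment $3,922.49.
Month 2: interest $57.20; balance after payment $3,554.69.
Closed form: n = −ln(1 − rB₀/P)/ln(1+r) = −ln(0.85297)/ln(1.01458) ≈ 10.985, so the balance reaches zero during payment 11.

11 payments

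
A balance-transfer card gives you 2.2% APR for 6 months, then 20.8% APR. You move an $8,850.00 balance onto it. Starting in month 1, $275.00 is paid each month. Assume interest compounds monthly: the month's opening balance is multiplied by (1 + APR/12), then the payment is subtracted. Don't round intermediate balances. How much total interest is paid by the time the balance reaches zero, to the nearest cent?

Promo months 1–6 at r₀ = 2.2%/12 = 0.00183333; months 7+ at r₁ = 20.8%/12 = 0.0173333.
After month 6: iterate B ← B·(1+r₀) − $275.00 for 6 months → $7,290.22.
Then at r₁ with $275.00/mo: n₂ = −ln(1 − r₁·B/P)/ln(1+r₁) ≈ 35.80 → 36 more payments.
Total paid = 41·$275.00 + $221.21 = $11,496.21; interest = $11,496.21 − $8,850.00 = $2,646.21.

$2,646.21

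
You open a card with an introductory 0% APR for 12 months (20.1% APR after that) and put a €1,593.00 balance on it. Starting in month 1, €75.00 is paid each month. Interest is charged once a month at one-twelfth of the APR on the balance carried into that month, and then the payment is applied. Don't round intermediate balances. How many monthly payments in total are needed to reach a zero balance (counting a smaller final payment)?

23 payments

Promo months 1–12 at r₀ = 0%/12 = 0; months 13+ at r₁ = 20.1%/12 = 0.01675.
After month 12 (no interest yet): B = €1,593.00 − 12·€75.00 = €693.00.
Then at r₁ with €75.00/mo: n₂ = −ln(1 − r₁·B/P)/ln(1+r₁) ≈ 10.12 → 11 more payments.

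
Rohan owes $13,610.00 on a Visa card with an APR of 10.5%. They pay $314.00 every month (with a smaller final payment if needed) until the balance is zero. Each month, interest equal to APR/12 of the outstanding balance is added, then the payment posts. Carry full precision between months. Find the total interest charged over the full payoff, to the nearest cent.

Monthly rate r = 10.5%/12 = 0.875% = 0.00875.
Payoff takes n = ⌈−ln(1 − rB₀/P)/ln(1+r)⌉ = ⌈54.734⌉ = 55 payments; the last is $230.85.
Total paid = 54·$314.00 + $230.85 = $17,186.85.
Total interest = total paid − principal = $17,186.85 − $13,610.00 = $3,576.85.

$3,576.85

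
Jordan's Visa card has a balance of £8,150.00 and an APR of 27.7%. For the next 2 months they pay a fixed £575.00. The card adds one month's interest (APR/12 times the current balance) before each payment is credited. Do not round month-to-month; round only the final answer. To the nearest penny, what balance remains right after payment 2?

Monthly rate r = 27.7%/12 = 2.30833% = 0.0230833.
Each month: B ← B·(1+r) − £575.00.
Month 1: interest £188.13; balance after payment £7,763.13.
Month 2: interest £179.20; balance after payment £7,367.33.

£7,367.33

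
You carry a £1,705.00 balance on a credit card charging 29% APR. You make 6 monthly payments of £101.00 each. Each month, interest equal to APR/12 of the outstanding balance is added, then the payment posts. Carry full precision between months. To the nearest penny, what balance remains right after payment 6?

Monthly rate r = 29%/12 = 2.41667% = 0.0241667.
Each month: B ← B·(1+r) − £101.00.
Month 1: interest £41.20; balance after payment £1,645.20.
Month 2: interest £39.76; balance after payment £1,583.96.
Month 3: interest £38.28; balance after payment £1,521.24.
Month 4: interest £36.76; balance after payment £1,457.01.
Month 5: interest £35.21; balance after payment £1,391.22.
Month 6: interest £33.62; balance after payment £1,323.84.

£1,323.84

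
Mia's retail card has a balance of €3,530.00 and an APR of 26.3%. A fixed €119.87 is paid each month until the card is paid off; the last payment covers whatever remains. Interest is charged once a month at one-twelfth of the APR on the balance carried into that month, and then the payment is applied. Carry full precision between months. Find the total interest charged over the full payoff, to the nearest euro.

€2,203

Monthly rate r = 26.3%/12 = 2.19167% = 0.0219167.
Payoff takes n = ⌈−ln(1 − rB₀/P)/ln(1+r)⌉ = ⌈47.823⌉ = 48 payments; the last is €98.87.
Total paid = 47·€119.87 + €98.87 = €5,732.76.
Total interest = total paid − principal = €5,732.76 − €3,530.00 = €2,202.76.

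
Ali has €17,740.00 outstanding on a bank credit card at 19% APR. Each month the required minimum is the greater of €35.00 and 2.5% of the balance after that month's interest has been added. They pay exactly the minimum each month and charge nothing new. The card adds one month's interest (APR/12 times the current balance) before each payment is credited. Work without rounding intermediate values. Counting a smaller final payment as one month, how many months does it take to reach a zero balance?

329 months

Monthly rate r = 19%/12 = 1.58333% = 0.0158333.
While 2.5% of the post-interest balance exceeds €35.00, each month B ← (B·(1+r))·(1 − 0.025), i.e. B shrinks by the factor (1+r)·0.975 = 0.99044.
This holds for months 1–266. Entering month 267 the balance is €1,377.07; 2.5% of the post-interest balance is now below €35.00, so the flat €35.00 minimum applies from here.
From month 267 a fixed €35.00 at rate r clears €1,377.07 in 63 more payments. Total: 266 + 63 = 329 months.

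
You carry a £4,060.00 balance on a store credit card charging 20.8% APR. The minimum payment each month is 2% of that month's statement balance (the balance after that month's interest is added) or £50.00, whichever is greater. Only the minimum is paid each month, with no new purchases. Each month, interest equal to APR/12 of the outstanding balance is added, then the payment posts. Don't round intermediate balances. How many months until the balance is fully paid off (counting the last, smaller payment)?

278 months

Monthly rate r = 20.8%/12 = 1.73333% = 0.0173333.
While 2% of the post-interest balance exceeds £50.00, each month B ← (B·(1+r))·(1 − 0.02), i.e. B shrinks by the factor (1+r)·0.98 = 0.99699.
This holds for months 1–167. Entering month 168 the balance is £2,452.72; 2% of the post-interest balance is now below £50.00, so the flat £50.00 minimum applies from here.
From month 168 a fixed £50.00 at rate r clears £2,452.72 in 111 more payments. Total: 167 + 111 = 278 months.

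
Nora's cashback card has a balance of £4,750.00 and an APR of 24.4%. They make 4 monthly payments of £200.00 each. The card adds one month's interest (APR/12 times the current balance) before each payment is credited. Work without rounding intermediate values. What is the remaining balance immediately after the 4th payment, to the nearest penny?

£4,323.54

Monthly rate r = 24.4%/12 = 2.03333% = 0.0203333.
Each month: B ← B·(1+r) − £200.00.
Month 1: interest £96.58; balance after payment £4,646.58.
Month 2: interest £94.48; balance after payment £4,541.06.
Month 3: interest £92.33; balance after payment £4,433.40.
Month 4: interest £90.15; balance after payment £4,323.54.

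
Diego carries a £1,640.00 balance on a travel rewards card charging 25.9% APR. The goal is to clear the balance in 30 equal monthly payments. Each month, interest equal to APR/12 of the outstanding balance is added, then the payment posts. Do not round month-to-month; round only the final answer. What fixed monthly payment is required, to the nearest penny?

Monthly rate r = 25.9%/12 = 2.15833% = 0.0215833.
Level-payment amortization: P = B₀·r / (1 − (1+r)^(−n)) = 1640.00·0.0215833 / (1 − 1.02158^(−30)).
Denominator 1 − (1+r)^(−30) = 0.473029832.
P = 35.3967 / 0.473029832 ≈ 74.83.

£74.83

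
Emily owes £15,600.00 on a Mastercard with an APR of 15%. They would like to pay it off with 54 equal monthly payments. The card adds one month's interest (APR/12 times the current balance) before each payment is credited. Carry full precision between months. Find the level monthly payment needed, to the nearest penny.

Monthly rate r = 15%/12 = 1.25% = 0.0125.
Level-payment amortization: P = B₀·r / (1 − (1+r)^(−n)) = 15600.00·0.0125 / (1 − 1.0125^(−54)).
Denominator 1 − (1+r)^(−54) = 0.488708847.
P = 195 / 0.488708847 ≈ 399.01.

£399.01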